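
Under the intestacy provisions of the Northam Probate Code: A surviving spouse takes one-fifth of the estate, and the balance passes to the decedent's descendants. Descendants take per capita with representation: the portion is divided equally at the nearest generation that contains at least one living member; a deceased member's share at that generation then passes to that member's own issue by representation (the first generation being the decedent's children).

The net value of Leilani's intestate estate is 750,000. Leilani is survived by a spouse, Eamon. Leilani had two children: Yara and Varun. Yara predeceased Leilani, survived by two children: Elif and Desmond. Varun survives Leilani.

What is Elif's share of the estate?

Elif receives 150,000.

Eamon takes one-fifth of 750,000 = 150,000. The remaining 600,000 passes to the descendants.
The descendants' portion (600,000) is divided into 2 shares of 300,000: Varun takes 300,000; Yara's 300,000 share passes to Yara's issue.
Yara's share (300,000) is divided into 2 shares of 150,000: Elif and Desmond each take 150,000.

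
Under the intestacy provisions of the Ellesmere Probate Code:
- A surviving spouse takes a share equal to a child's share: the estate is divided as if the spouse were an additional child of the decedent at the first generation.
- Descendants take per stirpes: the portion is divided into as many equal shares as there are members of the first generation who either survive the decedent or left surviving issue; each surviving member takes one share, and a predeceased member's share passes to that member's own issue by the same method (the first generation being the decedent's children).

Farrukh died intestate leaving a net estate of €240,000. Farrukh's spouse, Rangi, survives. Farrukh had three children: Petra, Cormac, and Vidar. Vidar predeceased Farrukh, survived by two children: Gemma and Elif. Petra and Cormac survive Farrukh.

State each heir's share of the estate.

Rangi: €60,000; Petra: €60,000; Cormac: €60,000; Gemma: €30,000; Elif: €30,000

The spouse counts as an additional share at the children's level, so there are 4 primary shares of €60,000. Rangi takes one such share (€60,000).
The children's combined portion (€180,000) is divided into 3 shares of €60,000: Petra and Cormac each take €60,000; Vidar's €60,000 share passes to Vidar's issue.
Vidar's share (€60,000) is divided into 2 shares of €30,000: Gemma and Elif each take €30,000.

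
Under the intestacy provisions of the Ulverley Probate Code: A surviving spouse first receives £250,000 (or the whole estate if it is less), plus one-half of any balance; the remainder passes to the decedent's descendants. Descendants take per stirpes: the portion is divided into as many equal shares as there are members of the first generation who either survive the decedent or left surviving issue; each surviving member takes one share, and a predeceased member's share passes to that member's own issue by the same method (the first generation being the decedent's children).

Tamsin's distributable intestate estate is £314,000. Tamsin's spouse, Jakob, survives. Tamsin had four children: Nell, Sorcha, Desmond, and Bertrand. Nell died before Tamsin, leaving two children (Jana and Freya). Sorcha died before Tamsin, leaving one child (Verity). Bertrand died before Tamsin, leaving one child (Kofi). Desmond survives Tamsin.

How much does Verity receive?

Jakob first takes £250,000, leaving a balance of £64,000. Jakob then takes one-half of the balance (£32,000), for a total of £282,000. The remaining £32,000 passes to the descendants.
The descendants' portion (£32,000) is divided into 4 shares of £8,000: Desmond takes £8,000; Nell's £8,000 share passes to Nell's issue; Sorcha's £8,000 share passes to Sorcha's issue; Bertrand's £8,000 share passes to Bertrand's issue.
Nell's share (£8,000) is divided into 2 shares of £4,000: Jana and Freya each take £4,000.
Sorcha's share (£8,000) passes entirely to Verity.
Bertrand's share (£8,000) passes entirely to Kofi.

Verity receives £8,000.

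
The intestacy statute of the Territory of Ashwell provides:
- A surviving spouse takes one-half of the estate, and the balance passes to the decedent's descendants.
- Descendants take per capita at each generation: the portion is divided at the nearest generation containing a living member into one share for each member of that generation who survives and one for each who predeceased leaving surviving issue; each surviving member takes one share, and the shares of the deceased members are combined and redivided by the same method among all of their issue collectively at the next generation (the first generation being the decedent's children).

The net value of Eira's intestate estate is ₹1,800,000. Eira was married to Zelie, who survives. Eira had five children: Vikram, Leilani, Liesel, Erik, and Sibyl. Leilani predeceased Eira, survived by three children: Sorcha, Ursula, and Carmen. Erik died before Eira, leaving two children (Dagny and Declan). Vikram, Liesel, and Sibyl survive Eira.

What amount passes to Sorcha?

Sorcha receives ₹72,000.

Zelie takes one-half of ₹1,800,000 = ₹900,000. The remaining ₹900,000 passes to the descendants.
The descendants' portion (₹900,000) is divided at the children's generation into 5 shares of ₹180,000. Vikram, Liesel, and Sibyl each take ₹180,000. The 2 shares of the deceased (Leilani and Erik) are combined into a pool of ₹360,000.
That pool (₹360,000) is divided at the grandchildren's generation equally among Sorcha, Ursula, Carmen, Dagny, and Declan: ₹72,000 each.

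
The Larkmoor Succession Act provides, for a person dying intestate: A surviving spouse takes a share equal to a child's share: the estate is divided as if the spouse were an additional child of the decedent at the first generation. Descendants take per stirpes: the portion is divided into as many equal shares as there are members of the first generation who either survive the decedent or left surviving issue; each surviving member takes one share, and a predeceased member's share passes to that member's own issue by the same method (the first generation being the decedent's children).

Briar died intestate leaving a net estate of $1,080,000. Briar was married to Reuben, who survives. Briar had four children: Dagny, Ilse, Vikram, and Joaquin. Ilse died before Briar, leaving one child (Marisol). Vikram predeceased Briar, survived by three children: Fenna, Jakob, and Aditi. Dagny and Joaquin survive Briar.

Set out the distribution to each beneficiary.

The spouse counts as an additional share at the children's level, so there are 5 primary shares of $216,000. Reuben takes one such share ($216,000).
The children's combined portion ($864,000) is divided into 4 shares of $216,000: Dagny and Joaquin each take $216,000; Ilse's $216,000 share passes to Ilse's issue; Vikram's $216,000 share passes to Vikram's issue.
Ilse's share ($216,000) passes entirely to Marisol.
Vikram's share ($216,000) is divided into 3 shares of $72,000: Fenna, Jakob, and Aditi each take $72,000.

Reuben: $216,000; Dagny: $216,000; Marisol: $216,000; Fenna: $72,000; Jakob: $72,000; Aditi: $72,000; Joaquin: $216,000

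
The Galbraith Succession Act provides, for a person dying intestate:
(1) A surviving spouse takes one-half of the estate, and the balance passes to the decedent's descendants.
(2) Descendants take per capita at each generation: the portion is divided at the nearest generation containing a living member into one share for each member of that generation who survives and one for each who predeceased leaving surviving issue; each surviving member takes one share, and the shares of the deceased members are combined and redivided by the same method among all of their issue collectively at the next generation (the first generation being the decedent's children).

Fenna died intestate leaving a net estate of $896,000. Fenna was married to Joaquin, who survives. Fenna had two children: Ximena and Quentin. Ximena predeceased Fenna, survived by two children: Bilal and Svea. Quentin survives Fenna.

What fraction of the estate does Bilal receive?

Joaquin takes one-half of $896,000 = $448,000. The remaining $448,000 passes to the descendants.
The descendants' portion ($448,000) is divided at the children's generation into 2 shares of $224,000. Quentin takes $224,000. The remaining share for the deceased Ximena ($224,000) is carried to the next generation.
That pool ($224,000) is divided at the grandchildren's generation equally among Bilal and Svea: $112,000 each.

Bilal receives 1/8 of the estate.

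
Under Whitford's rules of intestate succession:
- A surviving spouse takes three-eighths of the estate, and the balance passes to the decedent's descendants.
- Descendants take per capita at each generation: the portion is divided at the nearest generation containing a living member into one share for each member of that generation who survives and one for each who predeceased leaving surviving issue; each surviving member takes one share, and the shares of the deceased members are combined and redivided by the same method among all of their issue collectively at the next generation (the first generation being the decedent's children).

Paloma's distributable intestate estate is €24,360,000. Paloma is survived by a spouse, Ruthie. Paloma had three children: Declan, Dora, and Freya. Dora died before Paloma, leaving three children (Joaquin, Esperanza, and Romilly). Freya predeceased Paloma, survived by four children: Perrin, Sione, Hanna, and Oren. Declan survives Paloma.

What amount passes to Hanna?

Ruthie takes three-eighths of €24,360,000 = €9,135,000. The remaining €15,225,000 passes to the descendants.
The descendants' portion (€15,225,000) is divided at the children's generation into 3 shares of €5,075,000. Declan takes €5,075,000. The 2 shares of the deceased (Dora and Freya) are combined into a pool of €10,150,000.
That pool (€10,150,000) is divided at the grandchildren's generation equally among Joaquin, Esperanza, Romilly, Perrin, Sione, Hanna, and Oren: €1,450,000 each.

Hanna receives €1,450,000.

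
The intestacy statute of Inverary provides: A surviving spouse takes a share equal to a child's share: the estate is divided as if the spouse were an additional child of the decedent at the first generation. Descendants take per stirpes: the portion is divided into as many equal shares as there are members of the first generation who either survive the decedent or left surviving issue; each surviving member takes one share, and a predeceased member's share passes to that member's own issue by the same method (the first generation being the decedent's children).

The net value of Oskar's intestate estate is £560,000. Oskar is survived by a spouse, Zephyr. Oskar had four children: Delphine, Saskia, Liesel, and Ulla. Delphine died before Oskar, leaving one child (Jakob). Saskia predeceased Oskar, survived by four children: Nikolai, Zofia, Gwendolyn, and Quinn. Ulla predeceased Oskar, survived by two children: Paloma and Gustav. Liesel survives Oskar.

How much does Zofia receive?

The spouse counts as an additional share at the children's level, so there are 5 primary shares of £112,000. Zephyr takes one such share (£112,000).
The children's combined portion (£448,000) is divided into 4 shares of £112,000: Liesel takes £112,000; Delphine's £112,000 share passes to Delphine's issue; Saskia's £112,000 share passes to Saskia's issue; Ulla's £112,000 share passes to Ulla's issue.
Delphine's share (£112,000) passes entirely to Jakob.
Saskia's share (£112,000) is divided into 4 shares of £28,000: Nikolai, Zofia, Gwendolyn, and Quinn each take £28,000.
Ulla's share (£112,000) is divided into 2 shares of £56,000: Paloma and Gustav each take £56,000.

Zofia receives £28,000.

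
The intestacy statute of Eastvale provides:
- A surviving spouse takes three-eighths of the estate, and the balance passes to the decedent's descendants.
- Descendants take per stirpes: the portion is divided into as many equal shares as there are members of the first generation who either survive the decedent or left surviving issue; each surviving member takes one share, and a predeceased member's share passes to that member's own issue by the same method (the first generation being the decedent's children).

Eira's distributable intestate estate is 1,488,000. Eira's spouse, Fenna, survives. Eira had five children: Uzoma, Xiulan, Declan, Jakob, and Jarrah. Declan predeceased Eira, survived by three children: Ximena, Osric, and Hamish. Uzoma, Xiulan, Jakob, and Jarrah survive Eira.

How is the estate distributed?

Fenna: 558,000; Uzoma: 186,000; Xiulan: 186,000; Ximena: 62,000; Osric: 62,000; Hamish: 62,000; Jakob: 186,000; Jarrah: 186,000

Fenna takes three-eighths of 1,488,000 = 558,000. The remaining 930,000 passes to the descendants.
The descendants' portion (930,000) is divided into 5 shares of 186,000: Uzoma, Xiulan, Jakob, and Jarrah each take 186,000; Declan's 186,000 share passes to Declan's issue.
Declan's share (186,000) is divided into 3 shares of 62,000: Ximena, Osric, and Hamish each take 62,000.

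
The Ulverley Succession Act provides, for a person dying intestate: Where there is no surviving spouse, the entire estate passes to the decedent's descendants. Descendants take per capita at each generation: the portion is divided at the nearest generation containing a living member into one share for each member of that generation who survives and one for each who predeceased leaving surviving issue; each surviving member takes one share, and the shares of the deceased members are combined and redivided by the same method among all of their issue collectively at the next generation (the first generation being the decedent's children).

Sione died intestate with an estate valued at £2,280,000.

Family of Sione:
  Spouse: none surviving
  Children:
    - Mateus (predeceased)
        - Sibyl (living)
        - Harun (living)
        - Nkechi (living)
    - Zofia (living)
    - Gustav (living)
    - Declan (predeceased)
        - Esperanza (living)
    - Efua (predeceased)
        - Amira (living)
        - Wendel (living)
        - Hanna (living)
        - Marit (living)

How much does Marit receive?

Marit receives £171,000.

The entire £2,280,000 passes to the descendants.
That amount (£2,280,000) is divided at the children's generation into 5 shares of £456,000. Zofia and Gustav each take £456,000. The 3 shares of the deceased (Mateus, Declan, and Efua) are combined into a pool of £1,368,000.
That pool (£1,368,000) is divided at the grandchildren's generation equally among Sibyl, Harun, Nkechi, Esperanza, Amira, Wendel, Hanna, and Marit: £171,000 each.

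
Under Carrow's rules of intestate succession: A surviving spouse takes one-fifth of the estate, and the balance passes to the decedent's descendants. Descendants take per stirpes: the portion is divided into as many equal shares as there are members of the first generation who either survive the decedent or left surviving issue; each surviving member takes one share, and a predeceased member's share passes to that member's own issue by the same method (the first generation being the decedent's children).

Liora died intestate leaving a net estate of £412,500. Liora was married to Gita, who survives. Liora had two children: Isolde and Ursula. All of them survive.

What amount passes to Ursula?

Gita takes one-fifth of £412,500 = £82,500. The remaining £330,000 passes to the descendants.
The descendants' portion (£330,000) is divided into 2 shares of £165,000: Isolde and Ursula each take £165,000.

Ursula receives £165,000.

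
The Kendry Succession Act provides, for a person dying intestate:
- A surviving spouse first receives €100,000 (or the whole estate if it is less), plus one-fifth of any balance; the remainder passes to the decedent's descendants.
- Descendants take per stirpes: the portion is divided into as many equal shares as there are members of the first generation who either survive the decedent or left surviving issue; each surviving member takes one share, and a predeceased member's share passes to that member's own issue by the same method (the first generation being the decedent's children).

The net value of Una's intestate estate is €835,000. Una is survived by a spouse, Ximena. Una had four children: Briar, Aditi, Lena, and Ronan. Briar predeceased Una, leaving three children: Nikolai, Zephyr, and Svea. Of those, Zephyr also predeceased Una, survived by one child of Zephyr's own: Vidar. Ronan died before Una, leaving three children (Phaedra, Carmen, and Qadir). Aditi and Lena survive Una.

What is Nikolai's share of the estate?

Ximena first takes €100,000, leaving a balance of €735,000. Ximena then takes one-fifth of the balance (€147,000), for a total of €247,000. The remaining €588,000 passes to the descendants.
The descendants' portion (€588,000) is divided into 4 shares of €147,000: Aditi and Lena each take €147,000; Briar's €147,000 share passes to Briar's issue; Ronan's €147,000 share passes to Ronan's issue.
Briar's share (€147,000) is divided into 3 shares of €49,000: Nikolai and Svea each take €49,000; Zephyr's €49,000 share passes to Zephyr's issue.
Zephyr's share (€49,000) passes entirely to Vidar.
Ronan's share (€147,000) is divided into 3 shares of €49,000: Phaedra, Carmen, and Qadir each take €49,000.

Nikolai receives €49,000.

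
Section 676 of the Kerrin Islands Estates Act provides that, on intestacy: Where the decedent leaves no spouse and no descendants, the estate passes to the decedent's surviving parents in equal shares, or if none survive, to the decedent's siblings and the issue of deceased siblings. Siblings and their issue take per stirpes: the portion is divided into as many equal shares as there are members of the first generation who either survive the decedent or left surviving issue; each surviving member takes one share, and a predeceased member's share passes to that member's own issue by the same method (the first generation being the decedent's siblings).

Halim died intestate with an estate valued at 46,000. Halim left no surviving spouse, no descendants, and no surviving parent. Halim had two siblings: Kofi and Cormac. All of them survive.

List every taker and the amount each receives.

Kofi: 23,000; Cormac: 23,000

The entire 46,000 passes to the siblings and their issue.
That amount (46,000) is divided into 2 shares of 23,000: Kofi and Cormac each take 23,000.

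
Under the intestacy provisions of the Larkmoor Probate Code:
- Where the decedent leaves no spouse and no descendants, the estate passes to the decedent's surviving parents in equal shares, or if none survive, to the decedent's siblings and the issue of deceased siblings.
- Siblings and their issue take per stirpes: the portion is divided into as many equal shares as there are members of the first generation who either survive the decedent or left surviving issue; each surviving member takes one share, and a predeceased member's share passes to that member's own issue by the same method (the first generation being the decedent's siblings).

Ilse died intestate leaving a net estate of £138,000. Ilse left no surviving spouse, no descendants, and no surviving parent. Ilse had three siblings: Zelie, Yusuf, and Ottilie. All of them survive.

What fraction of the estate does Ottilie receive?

Ottilie receives 1/3 of the estate.

The entire £138,000 passes to the siblings and their issue.
That amount (£138,000) is divided into 3 shares of £46,000: Zelie, Yusuf, and Ottilie each take £46,000.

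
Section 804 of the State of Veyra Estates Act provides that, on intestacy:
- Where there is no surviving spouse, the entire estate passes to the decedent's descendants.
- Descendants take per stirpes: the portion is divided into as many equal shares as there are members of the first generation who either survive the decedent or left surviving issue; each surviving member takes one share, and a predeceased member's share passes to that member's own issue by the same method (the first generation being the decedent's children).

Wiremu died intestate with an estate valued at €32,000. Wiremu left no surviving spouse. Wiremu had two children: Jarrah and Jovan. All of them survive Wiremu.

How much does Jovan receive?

The entire €32,000 passes to the descendants.
That amount (€32,000) is divided into 2 shares of €16,000: Jarrah and Jovan each take €16,000.

Jovan receives €16,000.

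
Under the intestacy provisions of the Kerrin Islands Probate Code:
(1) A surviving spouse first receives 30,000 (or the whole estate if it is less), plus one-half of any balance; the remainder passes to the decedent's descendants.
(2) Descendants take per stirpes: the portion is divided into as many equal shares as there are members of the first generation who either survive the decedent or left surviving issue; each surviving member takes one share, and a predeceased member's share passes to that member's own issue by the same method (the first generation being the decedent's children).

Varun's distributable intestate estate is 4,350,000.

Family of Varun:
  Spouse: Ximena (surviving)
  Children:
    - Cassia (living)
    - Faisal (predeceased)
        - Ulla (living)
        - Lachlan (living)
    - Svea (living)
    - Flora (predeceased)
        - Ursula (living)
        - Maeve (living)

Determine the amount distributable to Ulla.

Ulla receives 270,000.

Ximena first takes 30,000, leaving a balance of 4,320,000. Ximena then takes one-half of the balance (2,160,000), for a total of 2,190,000. The remaining 2,160,000 passes to the descendants.
The descendants' portion (2,160,000) is divided into 4 shares of 540,000: Cassia and Svea each take 540,000; Faisal's 540,000 share passes to Faisal's issue; Flora's 540,000 share passes to Flora's issue.
Faisal's share (540,000) is divided into 2 shares of 270,000: Ulla and Lachlan each take 270,000.
Flora's share (540,000) is divided into 2 shares of 270,000: Ursula and Maeve each take 270,000.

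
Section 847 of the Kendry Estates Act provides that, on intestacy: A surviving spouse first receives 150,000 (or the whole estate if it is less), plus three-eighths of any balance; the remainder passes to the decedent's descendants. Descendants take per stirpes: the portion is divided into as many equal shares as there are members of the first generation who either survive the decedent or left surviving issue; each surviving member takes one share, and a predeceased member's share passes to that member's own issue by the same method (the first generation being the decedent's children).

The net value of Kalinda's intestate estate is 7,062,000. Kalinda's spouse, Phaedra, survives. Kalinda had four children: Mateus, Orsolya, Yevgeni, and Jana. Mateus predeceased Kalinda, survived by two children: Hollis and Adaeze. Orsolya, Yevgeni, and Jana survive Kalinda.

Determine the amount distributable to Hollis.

Phaedra first takes 150,000, leaving a balance of 6,912,000. Phaedra then takes three-eighths of the balance (2,592,000), for a total of 2,742,000. The remaining 4,320,000 passes to the descendants.
The descendants' portion (4,320,000) is divided into 4 shares of 1,080,000: Orsolya, Yevgeni, and Jana each take 1,080,000; Mateus's 1,080,000 share passes to Mateus's issue.
Mateus's share (1,080,000) is divided into 2 shares of 540,000: Hollis and Adaeze each take 540,000.

Hollis receives 540,000.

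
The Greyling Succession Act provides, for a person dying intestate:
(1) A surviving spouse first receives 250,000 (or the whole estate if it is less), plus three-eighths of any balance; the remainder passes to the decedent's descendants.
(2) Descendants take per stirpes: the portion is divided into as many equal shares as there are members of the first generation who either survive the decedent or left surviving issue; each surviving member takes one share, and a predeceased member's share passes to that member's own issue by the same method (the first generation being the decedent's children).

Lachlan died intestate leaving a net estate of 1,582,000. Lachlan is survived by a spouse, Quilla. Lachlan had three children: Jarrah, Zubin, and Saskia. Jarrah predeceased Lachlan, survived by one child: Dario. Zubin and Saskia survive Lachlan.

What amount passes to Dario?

Dario receives 277,500.

Quilla first takes 250,000, leaving a balance of 1,332,000. Quilla then takes three-eighths of the balance (499,500), for a total of 749,500. The remaining 832,500 passes to the descendants.
The descendants' portion (832,500) is divided into 3 shares of 277,500: Zubin and Saskia each take 277,500; Jarrah's 277,500 share passes to Jarrah's issue.
Jarrah's share (277,500) passes entirely to Dario.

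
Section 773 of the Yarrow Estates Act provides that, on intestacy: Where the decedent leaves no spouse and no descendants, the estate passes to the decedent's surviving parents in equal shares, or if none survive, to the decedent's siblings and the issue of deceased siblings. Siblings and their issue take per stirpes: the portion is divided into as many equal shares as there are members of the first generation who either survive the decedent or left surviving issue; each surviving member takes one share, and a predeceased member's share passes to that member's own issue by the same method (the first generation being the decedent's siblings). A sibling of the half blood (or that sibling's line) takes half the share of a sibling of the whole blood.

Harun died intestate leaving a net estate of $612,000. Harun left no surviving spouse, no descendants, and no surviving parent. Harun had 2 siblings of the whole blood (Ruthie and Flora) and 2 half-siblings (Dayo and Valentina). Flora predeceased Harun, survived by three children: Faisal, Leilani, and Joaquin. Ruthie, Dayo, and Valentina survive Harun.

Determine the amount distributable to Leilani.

The entire $612,000 passes to the siblings and their issue.
Counting each half-blood sibling's line as half a unit, there are 3 units in $612,000, so one unit is $204,000. Whole-blood lines (Ruthie and Flora) take $204,000 each; half-blood lines (Dayo and Valentina) take $102,000 each.
Flora's share ($204,000) is divided into 3 shares of $68,000: Faisal, Leilani, and Joaquin each take $68,000.

Leilani receives $68,000.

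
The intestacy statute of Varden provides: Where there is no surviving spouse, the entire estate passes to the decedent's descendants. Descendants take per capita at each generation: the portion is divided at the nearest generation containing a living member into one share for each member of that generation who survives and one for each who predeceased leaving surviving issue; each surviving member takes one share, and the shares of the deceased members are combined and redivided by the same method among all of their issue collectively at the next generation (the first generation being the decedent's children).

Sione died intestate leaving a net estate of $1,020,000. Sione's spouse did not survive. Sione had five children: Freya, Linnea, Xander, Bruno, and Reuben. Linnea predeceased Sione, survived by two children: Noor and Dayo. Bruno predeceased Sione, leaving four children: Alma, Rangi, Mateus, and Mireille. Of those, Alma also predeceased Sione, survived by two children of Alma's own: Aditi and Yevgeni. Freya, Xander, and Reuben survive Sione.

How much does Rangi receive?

The entire $1,020,000 passes to the descendants.
That amount ($1,020,000) is divided at the children's generation into 5 shares of $204,000. Freya, Xander, and Reuben each take $204,000. The 2 shares of the deceased (Linnea and Bruno) are combined into a pool of $408,000.
That pool ($408,000) is divided at the grandchildren's generation into 6 shares of $68,000. Noor, Dayo, Rangi, Mateus, and Mireille each take $68,000. The remaining share for the deceased Alma ($68,000) is carried to the next generation.
That pool ($68,000) is divided at the great-grandchildren's generation equally among Aditi and Yevgeni: $34,000 each.

Rangi receives $68,000.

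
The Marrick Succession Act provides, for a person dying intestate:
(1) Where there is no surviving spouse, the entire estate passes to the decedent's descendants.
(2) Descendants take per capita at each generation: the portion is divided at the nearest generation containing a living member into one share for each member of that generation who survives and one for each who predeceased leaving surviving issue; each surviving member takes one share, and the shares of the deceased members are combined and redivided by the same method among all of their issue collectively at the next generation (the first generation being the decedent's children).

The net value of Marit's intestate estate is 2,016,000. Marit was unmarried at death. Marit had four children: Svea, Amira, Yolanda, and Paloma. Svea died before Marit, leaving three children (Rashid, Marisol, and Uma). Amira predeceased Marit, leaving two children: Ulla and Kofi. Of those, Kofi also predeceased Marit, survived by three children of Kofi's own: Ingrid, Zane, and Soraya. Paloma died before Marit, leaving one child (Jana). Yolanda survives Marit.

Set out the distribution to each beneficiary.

The entire 2,016,000 passes to the descendants.
That amount (2,016,000) is divided at the children's generation into 4 shares of 504,000. Yolanda takes 504,000. The 3 shares of the deceased (Svea, Amira, and Paloma) are combined into a pool of 1,512,000.
That pool (1,512,000) is divided at the grandchildren's generation into 6 shares of 252,000. Rashid, Marisol, Uma, Ulla, and Jana each take 252,000. The remaining share for the deceased Kofi (252,000) is carried to the next generation.
That pool (252,000) is divided at the great-grandchildren's generation equally among Ingrid, Zane, and Soraya: 84,000 each.

Rashid: 252,000; Marisol: 252,000; Uma: 252,000; Ulla: 252,000; Ingrid: 84,000; Zane: 84,000; Soraya: 84,000; Yolanda: 504,000; Jana: 252,000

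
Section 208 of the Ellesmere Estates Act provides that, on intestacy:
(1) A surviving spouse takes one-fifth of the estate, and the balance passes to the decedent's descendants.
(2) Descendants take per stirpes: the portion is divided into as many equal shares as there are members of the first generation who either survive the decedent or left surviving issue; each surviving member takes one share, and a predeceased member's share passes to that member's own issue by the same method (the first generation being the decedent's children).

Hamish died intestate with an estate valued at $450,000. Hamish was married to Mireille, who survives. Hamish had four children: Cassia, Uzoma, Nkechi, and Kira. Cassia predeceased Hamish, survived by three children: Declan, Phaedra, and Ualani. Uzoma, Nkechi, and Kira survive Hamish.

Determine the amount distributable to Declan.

Declan receives $30,000.

Mireille takes one-fifth of $450,000 = $90,000. The remaining $360,000 passes to the descendants.
The descendants' portion ($360,000) is divided into 4 shares of $90,000: Uzoma, Nkechi, and Kira each take $90,000; Cassia's $90,000 share passes to Cassia's issue.
Cassia's share ($90,000) is divided into 3 shares of $30,000: Declan, Phaedra, and Ualani each take $30,000.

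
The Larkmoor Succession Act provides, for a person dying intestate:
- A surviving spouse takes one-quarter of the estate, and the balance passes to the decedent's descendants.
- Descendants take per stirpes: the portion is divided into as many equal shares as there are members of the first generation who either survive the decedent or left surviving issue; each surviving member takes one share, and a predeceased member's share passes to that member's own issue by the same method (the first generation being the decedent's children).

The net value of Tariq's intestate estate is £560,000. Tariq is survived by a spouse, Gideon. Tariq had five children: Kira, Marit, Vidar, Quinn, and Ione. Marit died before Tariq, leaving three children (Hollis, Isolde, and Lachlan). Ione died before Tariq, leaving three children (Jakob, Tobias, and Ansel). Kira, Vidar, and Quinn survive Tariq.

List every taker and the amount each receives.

Gideon takes one-quarter of £560,000 = £140,000. The remaining £420,000 passes to the descendants.
The descendants' portion (£420,000) is divided into 5 shares of £84,000: Kira, Vidar, and Quinn each take £84,000; Marit's £84,000 share passes to Marit's issue; Ione's £84,000 share passes to Ione's issue.
Marit's share (£84,000) is divided into 3 shares of £28,000: Hollis, Isolde, and Lachlan each take £28,000.
Ione's share (£84,000) is divided into 3 shares of £28,000: Jakob, Tobias, and Ansel each take £28,000.

Gideon: £140,000; Kira: £84,000; Hollis: £28,000; Isolde: £28,000; Lachlan: £28,000; Vidar: £84,000; Quinn: £84,000; Jakob: £28,000; Tobias: £28,000; Ansel: £28,000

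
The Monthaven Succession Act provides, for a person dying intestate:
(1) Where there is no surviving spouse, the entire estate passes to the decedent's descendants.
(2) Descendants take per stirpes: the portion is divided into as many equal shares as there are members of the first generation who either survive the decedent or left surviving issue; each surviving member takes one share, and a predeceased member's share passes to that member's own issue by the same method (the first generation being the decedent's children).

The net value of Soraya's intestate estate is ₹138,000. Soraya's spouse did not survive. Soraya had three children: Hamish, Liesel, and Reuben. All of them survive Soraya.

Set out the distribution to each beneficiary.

Hamish: ₹46,000; Liesel: ₹46,000; Reuben: ₹46,000

The entire ₹138,000 passes to the descendants.
That amount (₹138,000) is divided into 3 shares of ₹46,000: Hamish, Liesel, and Reuben each take ₹46,000.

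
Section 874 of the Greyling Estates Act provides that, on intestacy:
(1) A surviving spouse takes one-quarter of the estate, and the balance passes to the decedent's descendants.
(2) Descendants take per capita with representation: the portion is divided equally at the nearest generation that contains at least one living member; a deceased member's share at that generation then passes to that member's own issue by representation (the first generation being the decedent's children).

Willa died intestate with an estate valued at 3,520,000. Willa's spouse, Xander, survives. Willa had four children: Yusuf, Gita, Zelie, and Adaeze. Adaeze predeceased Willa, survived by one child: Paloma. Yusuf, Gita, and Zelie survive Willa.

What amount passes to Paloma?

Xander takes one-quarter of 3,520,000 = 880,000. The remaining 2,640,000 passes to the descendants.
The descendants' portion (2,640,000) is divided into 4 shares of 660,000: Yusuf, Gita, and Zelie each take 660,000; Adaeze's 660,000 share passes to Adaeze's issue.
Adaeze's share (660,000) passes entirely to Paloma.

Paloma receives 660,000.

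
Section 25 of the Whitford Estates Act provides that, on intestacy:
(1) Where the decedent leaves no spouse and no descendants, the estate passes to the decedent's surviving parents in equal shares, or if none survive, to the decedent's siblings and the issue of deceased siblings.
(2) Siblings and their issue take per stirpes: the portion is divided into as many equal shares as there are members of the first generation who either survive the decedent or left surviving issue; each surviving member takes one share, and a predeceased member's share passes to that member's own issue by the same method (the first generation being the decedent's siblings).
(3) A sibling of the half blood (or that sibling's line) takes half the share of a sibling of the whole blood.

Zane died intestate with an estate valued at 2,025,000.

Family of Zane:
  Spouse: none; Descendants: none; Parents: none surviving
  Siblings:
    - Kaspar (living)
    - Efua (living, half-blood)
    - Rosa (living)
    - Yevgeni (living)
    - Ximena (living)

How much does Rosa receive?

The entire 2,025,000 passes to the siblings and their issue.
Counting each half-blood sibling's line as half a unit, there are 9/2 units in 2,025,000, so one unit is 450,000. Whole-blood lines (Kaspar, Rosa, Yevgeni, and Ximena) take 450,000 each; half-blood lines (Efua) take 225,000 each.

Rosa receives 450,000.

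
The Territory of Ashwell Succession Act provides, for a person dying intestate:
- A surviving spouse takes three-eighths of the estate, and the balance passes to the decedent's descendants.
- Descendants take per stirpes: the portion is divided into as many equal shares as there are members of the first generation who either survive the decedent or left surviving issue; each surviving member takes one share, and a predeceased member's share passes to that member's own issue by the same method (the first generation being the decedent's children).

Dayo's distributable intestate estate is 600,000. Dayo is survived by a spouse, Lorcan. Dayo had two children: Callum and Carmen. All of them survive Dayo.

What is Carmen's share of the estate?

Lorcan takes three-eighths of 600,000 = 225,000. The remaining 375,000 passes to the descendants.
The descendants' portion (375,000) is divided into 2 shares of 187,500: Callum and Carmen each take 187,500.

Carmen receives 187,500.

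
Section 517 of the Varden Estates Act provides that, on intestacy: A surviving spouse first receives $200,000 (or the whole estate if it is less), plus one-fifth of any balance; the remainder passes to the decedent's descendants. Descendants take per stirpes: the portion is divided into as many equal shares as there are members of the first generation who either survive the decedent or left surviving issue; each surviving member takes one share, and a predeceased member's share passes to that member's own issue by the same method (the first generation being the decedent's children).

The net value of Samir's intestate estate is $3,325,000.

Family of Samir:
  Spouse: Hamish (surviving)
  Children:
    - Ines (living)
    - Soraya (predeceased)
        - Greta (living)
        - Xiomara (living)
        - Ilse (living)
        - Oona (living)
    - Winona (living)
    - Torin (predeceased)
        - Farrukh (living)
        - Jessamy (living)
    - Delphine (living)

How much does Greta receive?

Greta receives $125,000.

Hamish first takes $200,000, leaving a balance of $3,125,000. Hamish then takes one-fifth of the balance ($625,000), for a total of $825,000. The remaining $2,500,000 passes to the descendants.
The descendants' portion ($2,500,000) is divided into 5 shares of $500,000: Ines, Winona, and Delphine each take $500,000; Soraya's $500,000 share passes to Soraya's issue; Torin's $500,000 share passes to Torin's issue.
Soraya's share ($500,000) is divided into 4 shares of $125,000: Greta, Xiomara, Ilse, and Oona each take $125,000.
Torin's share ($500,000) is divided into 2 shares of $250,000: Farrukh and Jessamy each take $250,000.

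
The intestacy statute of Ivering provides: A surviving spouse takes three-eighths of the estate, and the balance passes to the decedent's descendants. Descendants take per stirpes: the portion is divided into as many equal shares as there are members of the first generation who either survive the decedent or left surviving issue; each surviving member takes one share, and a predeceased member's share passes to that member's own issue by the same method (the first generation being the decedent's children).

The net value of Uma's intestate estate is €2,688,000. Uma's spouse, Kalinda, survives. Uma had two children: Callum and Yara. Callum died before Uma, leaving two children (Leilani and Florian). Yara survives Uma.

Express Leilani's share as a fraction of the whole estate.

Kalinda takes three-eighths of €2,688,000 = €1,008,000. The remaining €1,680,000 passes to the descendants.
The descendants' portion (€1,680,000) is divided into 2 shares of €840,000: Yara takes €840,000; Callum's €840,000 share passes to Callum's issue.
Callum's share (€840,000) is divided into 2 shares of €420,000: Leilani and Florian each take €420,000.

Leilani receives 5/32 of the estate.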